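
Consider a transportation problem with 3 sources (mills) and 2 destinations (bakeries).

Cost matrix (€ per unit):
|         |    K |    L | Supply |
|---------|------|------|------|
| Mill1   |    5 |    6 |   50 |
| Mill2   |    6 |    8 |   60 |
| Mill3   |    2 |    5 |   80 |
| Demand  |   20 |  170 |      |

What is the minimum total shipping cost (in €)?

1120

One minimum-cost allocation:
  Mill1->L: 50 × €6 = €300
  Mill2->L: 60 × €8 = €480
  Mill3->K: 20 × €2 = €40
  Mill3->L: 60 × €5 = €300
Total = 300 + 480 + 40 + 300 = €1120.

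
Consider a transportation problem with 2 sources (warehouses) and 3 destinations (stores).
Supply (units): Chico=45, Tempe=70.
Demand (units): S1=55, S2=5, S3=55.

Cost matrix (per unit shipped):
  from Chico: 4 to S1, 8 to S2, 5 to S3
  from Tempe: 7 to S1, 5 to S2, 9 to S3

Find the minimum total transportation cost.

725

A cheapest plan:
  Chico→S3: 45 × 5 = 225
  Tempe→S1: 55 × 7 = 385
  Tempe→S2: 5 × 5 = 25
  Tempe→S3: 10 × 9 = 90
Total = 225 + 385 + 25 + 90 = 725.
(Supply check: Chico ships 45; Tempe ships 70.)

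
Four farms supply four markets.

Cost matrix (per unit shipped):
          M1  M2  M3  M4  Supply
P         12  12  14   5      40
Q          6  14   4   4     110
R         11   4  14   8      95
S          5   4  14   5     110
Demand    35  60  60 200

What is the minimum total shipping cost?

A cheapest plan:
  P–M4: 40 × 5 = 200
  Q–M3: 60 × 4 = 240
  Q–M4: 50 × 4 = 200
  R–M2: 60 × 4 = 240
  R–M4: 35 × 8 = 280
  S–M1: 35 × 5 = 175
  S–M4: 75 × 5 = 375
Total = 200 + 240 + 200 + 240 + 280 + 175 + 375 = 1710.
(Supply check: P ships 40; Q ships 110; R ships 95; S ships 110.)

1710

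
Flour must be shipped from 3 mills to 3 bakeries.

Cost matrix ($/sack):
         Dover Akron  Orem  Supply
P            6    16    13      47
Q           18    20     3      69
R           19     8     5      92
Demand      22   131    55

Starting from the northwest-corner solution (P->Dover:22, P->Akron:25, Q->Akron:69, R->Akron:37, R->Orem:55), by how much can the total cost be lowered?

Current plan cost = 22·6 + 25·16 + 69·20 + 37·8 + 55·5 = $2483.
Optimal plan:
  P to Dover: 22 sacks
  P to Akron: 25 sacks
  Q to Akron: 14 sacks
  Q to Orem: 55 sacks
  R to Akron: 92 sacks
Optimal cost = $1713.
Saving = 2483 − 1713 = $770.

770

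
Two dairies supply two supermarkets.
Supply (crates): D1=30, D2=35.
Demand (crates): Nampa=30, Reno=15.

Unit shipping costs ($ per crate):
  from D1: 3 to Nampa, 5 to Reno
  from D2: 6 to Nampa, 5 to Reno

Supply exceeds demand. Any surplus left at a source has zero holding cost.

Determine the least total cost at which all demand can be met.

A cheapest plan:
  D1 to Nampa: 30 × $3 = $90
  D2 to Reno: 15 × $5 = $75
Total = 90 + 75 = $165.

165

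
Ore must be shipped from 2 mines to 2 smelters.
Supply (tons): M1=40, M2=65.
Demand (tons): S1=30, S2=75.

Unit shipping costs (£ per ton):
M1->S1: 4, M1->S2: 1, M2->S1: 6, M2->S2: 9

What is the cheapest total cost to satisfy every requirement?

An optimal shipping plan:
  M1 to S2: 40 tons
  M2 to S1: 30 tons
  M2 to S2: 35 tons
Total cost = £535.
(Supply check: M1 ships 40; M2 ships 65.)

535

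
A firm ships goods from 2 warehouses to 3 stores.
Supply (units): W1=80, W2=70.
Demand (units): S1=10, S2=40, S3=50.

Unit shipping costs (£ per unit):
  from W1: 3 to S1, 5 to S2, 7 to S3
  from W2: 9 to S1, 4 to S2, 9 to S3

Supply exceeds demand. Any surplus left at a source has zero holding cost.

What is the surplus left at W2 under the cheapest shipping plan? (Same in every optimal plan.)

Minimum-cost shipments:
  W1–S1: 10 units
  W1–S3: 50 units
  W2–S2: 40 units
Total cost = £540.
W2 ships 40 of its 70, leaving 30.

30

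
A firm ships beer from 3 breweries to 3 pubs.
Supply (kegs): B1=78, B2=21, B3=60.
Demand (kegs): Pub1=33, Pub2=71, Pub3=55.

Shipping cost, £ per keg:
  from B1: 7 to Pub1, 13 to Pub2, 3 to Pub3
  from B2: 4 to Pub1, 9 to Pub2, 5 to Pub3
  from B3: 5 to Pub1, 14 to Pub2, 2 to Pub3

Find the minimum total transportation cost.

1142

A cheapest plan:
  B1–Pub2: 50 × £13 = £650
  B1–Pub3: 28 × £3 = £84
  B2–Pub2: 21 × £9 = £189
  B3–Pub1: 33 × £5 = £165
  B3–Pub3: 27 × £2 = £54
Total = 650 + 84 + 189 + 165 + 54 = £1142.
(Supply check: B1 ships 78; B2 ships 21; B3 ships 60.)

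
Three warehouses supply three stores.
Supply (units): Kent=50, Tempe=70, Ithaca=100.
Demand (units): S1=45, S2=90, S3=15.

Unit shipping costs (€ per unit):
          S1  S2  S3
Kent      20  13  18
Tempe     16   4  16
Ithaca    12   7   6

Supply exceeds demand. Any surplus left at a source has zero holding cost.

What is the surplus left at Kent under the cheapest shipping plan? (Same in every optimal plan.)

Minimum-cost shipments:
  Tempe to S2: 70 units
  Ithaca to S1: 45 units
  Ithaca to S2: 20 units
  Ithaca to S3: 15 units
Total cost = €1050.
Kent ships 0 of its 50, leaving 50.

50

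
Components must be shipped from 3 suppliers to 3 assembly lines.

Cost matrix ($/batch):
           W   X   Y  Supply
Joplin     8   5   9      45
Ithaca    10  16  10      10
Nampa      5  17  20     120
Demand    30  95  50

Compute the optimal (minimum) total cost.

An optimal shipping plan:
  Joplin to X: 45 × $5 = $225
  Ithaca to Y: 10 × $10 = $100
  Nampa to W: 30 × $5 = $150
  Nampa to X: 50 × $17 = $850
  Nampa to Y: 40 × $20 = $800
Total = 225 + 100 + 150 + 850 + 800 = $2125.
(Supply check: Joplin ships 45; Ithaca ships 10; Nampa ships 120.)

2125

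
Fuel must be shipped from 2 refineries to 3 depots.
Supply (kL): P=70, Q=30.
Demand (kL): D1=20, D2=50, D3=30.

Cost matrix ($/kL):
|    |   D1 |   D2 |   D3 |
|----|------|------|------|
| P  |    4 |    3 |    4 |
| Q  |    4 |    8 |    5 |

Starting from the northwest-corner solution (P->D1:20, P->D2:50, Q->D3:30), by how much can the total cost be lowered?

Current plan cost = 20·4 + 50·3 + 30·5 = $380.
Optimal plan:
  P->D2: 50 kL
  P->D3: 20 kL
  Q->D1: 20 kL
  Q->D3: 10 kL
Optimal cost = $360.
Saving = 380 − 360 = $20.

20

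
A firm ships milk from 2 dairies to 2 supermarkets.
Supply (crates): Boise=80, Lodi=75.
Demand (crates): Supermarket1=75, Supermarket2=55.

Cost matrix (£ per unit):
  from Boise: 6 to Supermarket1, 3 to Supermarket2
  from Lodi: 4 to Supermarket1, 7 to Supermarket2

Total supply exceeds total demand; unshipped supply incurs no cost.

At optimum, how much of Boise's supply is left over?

25

Minimum-cost shipments:
  Boise→Supermarket2: 55 × £3 = £165
  Lodi→Supermarket1: 75 × £4 = £300
Total cost = £465.
Boise ships 55 of its 80, leaving 25.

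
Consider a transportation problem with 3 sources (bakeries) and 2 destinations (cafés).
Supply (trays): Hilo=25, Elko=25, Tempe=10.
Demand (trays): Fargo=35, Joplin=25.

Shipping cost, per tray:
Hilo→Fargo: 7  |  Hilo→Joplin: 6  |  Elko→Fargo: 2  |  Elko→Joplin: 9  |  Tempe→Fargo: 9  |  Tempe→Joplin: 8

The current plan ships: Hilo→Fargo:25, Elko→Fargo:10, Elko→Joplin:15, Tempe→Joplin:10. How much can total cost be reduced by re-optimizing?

Current plan cost = 25·7 + 10·2 + 15·9 + 10·8 = 410.
Optimal plan:
  Hilo–Fargo: 10 × 7 = 70
  Hilo–Joplin: 15 × 6 = 90
  Elko–Fargo: 25 × 2 = 50
  Tempe–Joplin: 10 × 8 = 80
Optimal cost = 290.
Saving = 410 − 290 = 120.

120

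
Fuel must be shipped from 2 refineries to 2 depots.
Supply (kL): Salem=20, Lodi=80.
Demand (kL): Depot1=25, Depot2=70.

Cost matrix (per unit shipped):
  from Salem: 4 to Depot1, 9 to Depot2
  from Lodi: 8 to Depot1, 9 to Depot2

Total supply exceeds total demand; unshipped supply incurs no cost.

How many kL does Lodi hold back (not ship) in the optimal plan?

An optimal plan:
  Salem→Depot1: 20 × 4 = 80
  Lodi→Depot1: 5 × 8 = 40
  Lodi→Depot2: 70 × 9 = 630
Total cost = 750.
Lodi ships 75 of its 80, leaving 5.

5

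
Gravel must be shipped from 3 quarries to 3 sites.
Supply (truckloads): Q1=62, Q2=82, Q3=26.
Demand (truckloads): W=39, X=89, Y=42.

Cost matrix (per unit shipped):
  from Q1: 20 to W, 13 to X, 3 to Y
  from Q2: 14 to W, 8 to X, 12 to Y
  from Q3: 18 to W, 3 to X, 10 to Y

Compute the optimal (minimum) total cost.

1354

An optimal shipping plan:
  Q1→X: 20 × 13 = 260
  Q1→Y: 42 × 3 = 126
  Q2→W: 39 × 14 = 546
  Q2→X: 43 × 8 = 344
  Q3→X: 26 × 3 = 78
Total = 260 + 126 + 546 + 344 + 78 = 1354.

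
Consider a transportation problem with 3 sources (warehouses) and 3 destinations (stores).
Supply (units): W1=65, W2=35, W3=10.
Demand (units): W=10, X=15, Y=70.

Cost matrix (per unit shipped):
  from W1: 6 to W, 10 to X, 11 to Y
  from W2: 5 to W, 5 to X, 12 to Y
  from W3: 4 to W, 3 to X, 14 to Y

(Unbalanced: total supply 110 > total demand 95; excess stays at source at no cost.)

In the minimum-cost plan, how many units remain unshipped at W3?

0

An optimal plan:
  W1->Y: 65 units
  W2->W: 10 units
  W2->X: 5 units
  W2->Y: 5 units
  W3->X: 10 units
Total cost = 880.
W3 ships 10 of its 10, leaving 0.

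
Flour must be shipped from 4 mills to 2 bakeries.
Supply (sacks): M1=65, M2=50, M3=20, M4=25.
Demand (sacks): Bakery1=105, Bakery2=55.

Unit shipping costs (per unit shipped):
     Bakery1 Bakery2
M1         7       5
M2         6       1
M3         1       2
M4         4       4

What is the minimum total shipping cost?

615

A cheapest plan:
  M1 to Bakery1: 60 × 7 = 420
  M1 to Bakery2: 5 × 5 = 25
  M2 to Bakery2: 50 × 1 = 50
  M3 to Bakery1: 20 × 1 = 20
  M4 to Bakery1: 25 × 4 = 100
Total = 420 + 25 + 50 + 20 + 100 = 615.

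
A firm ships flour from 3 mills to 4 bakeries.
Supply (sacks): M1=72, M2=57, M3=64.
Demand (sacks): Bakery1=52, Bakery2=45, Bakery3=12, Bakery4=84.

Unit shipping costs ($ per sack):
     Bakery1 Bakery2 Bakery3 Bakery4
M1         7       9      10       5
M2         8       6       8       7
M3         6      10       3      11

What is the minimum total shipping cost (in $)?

A cheapest plan:
  M1->Bakery4: 72 × $5 = $360
  M2->Bakery2: 45 × $6 = $270
  M2->Bakery4: 12 × $7 = $84
  M3->Bakery1: 52 × $6 = $312
  M3->Bakery3: 12 × $3 = $36
Total = 360 + 270 + 84 + 312 + 36 = $1062.

1062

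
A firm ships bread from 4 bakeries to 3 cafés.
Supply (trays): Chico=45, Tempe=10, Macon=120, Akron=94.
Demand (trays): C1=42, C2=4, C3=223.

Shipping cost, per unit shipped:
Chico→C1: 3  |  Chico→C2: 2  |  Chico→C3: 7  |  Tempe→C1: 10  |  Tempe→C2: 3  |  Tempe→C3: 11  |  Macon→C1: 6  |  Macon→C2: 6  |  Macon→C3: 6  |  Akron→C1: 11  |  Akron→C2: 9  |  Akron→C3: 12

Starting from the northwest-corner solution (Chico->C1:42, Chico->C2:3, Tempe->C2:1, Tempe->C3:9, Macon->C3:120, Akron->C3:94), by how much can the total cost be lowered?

9

Current plan cost = 42·3 + 3·2 + 1·3 + 9·11 + 120·6 + 94·12 = 2082.
Optimal plan:
  Chico to C1: 42 × 3 = 126
  Chico to C3: 3 × 7 = 21
  Tempe to C2: 4 × 3 = 12
  Tempe to C3: 6 × 11 = 66
  Macon to C3: 120 × 6 = 720
  Akron to C3: 94 × 12 = 1128
Optimal cost = 2073.
Saving = 2082 − 2073 = 9.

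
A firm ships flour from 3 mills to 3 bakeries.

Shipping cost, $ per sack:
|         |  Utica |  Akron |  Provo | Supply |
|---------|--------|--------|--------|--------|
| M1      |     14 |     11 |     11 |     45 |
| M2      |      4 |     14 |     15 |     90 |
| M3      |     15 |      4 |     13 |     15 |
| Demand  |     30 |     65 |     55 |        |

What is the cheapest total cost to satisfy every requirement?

1525

A cheapest plan:
  M1 to Provo: 45 × $11 = $495
  M2 to Utica: 30 × $4 = $120
  M2 to Akron: 50 × $14 = $700
  M2 to Provo: 10 × $15 = $150
  M3 to Akron: 15 × $4 = $60
Total = 495 + 120 + 700 + 150 + 60 = $1525.
(Supply check: M1 ships 45; M2 ships 90; M3 ships 15.)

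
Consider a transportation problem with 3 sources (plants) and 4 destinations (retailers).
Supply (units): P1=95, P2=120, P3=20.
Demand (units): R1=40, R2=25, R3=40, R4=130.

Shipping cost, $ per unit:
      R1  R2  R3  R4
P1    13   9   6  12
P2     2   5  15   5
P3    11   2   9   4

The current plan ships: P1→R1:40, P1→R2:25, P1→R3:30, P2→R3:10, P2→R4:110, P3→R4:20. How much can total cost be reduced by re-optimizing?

Current plan cost = 40·13 + 25·9 + 30·6 + 10·15 + 110·5 + 20·4 = $1705.
Optimal plan:
  P1–R2: 25 × $9 = $225
  P1–R3: 40 × $6 = $240
  P1–R4: 30 × $12 = $360
  P2–R1: 40 × $2 = $80
  P2–R4: 80 × $5 = $400
  P3–R4: 20 × $4 = $80
Optimal cost = $1385.
Saving = 1705 − 1385 = $320.

320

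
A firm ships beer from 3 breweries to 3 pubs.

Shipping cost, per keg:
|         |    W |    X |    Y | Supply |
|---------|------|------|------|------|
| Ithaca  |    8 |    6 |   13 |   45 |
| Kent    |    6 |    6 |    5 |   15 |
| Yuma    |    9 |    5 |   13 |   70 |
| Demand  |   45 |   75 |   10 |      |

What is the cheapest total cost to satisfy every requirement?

Optimal allocation:
  Ithaca–W: 40 kegs
  Ithaca–X: 5 kegs
  Kent–W: 5 kegs
  Kent–Y: 10 kegs
  Yuma–X: 70 kegs
Total cost = 780.

780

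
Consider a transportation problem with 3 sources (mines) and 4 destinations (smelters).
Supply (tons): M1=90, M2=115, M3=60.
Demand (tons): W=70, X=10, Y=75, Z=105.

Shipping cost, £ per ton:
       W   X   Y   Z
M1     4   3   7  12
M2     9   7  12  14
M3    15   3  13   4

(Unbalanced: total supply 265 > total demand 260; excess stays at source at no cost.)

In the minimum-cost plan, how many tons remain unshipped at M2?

Minimum-cost shipments:
  M1 to W: 15 × £4 = £60
  M1 to Y: 75 × £7 = £525
  M2 to W: 55 × £9 = £495
  M2 to X: 10 × £7 = £70
  M2 to Z: 45 × £14 = £630
  M3 to Z: 60 × £4 = £240
Total cost = £2020.
M2 ships 110 of its 115, leaving 5.

5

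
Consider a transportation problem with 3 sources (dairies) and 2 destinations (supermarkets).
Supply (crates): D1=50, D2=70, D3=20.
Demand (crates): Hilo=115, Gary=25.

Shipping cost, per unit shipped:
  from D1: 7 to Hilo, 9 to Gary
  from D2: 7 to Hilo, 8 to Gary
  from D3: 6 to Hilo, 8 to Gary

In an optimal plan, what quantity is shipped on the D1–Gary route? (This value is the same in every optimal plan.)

Optimal shipments:
  D1 to Hilo: 50 × 7 = 350
  D2 to Hilo: 45 × 7 = 315
  D2 to Gary: 25 × 8 = 200
  D3 to Hilo: 20 × 6 = 120
Total cost = 985.
The route D1→Gary is not used.

0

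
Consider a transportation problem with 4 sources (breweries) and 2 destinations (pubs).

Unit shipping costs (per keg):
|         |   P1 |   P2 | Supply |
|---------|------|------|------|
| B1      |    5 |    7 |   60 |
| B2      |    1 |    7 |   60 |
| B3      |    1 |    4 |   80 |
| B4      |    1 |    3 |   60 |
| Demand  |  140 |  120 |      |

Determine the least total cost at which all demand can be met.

A cheapest plan:
  B1->P2: 60 × 7 = 420
  B2->P1: 60 × 1 = 60
  B3->P1: 80 × 1 = 80
  B4->P2: 60 × 3 = 180
Total = 420 + 60 + 80 + 180 = 740.

740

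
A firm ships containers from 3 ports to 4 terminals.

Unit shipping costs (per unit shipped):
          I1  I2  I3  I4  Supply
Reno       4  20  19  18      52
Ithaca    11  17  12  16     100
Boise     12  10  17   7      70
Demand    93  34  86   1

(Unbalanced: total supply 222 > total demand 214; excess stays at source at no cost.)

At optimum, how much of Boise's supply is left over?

8

Minimum-cost shipments:
  Reno→I1: 52 TEU
  Ithaca→I1: 14 TEU
  Ithaca→I3: 86 TEU
  Boise→I1: 27 TEU
  Boise→I2: 34 TEU
  Boise→I4: 1 TEU
Total cost = 2065.
Boise ships 62 of its 70, leaving 8.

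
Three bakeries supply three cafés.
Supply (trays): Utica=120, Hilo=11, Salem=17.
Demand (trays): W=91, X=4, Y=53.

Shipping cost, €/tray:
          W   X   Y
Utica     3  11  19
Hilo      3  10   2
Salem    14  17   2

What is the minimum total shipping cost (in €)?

848

An optimal shipping plan:
  Utica→W: 91 × €3 = €273
  Utica→X: 4 × €11 = €44
  Utica→Y: 25 × €19 = €475
  Hilo→Y: 11 × €2 = €22
  Salem→Y: 17 × €2 = €34
Total = 273 + 44 + 475 + 22 + 34 = €848.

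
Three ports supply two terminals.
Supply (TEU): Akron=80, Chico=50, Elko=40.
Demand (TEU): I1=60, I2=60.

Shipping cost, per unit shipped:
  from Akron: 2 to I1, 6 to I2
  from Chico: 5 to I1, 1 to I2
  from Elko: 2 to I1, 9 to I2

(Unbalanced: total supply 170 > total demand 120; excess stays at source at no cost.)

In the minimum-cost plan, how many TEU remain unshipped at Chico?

Minimum-cost shipments:
  Akron→I1: 20 × 2 = 40
  Akron→I2: 10 × 6 = 60
  Chico→I2: 50 × 1 = 50
  Elko→I1: 40 × 2 = 80
Total cost = 230.
Chico ships 50 of its 50, leaving 0.

0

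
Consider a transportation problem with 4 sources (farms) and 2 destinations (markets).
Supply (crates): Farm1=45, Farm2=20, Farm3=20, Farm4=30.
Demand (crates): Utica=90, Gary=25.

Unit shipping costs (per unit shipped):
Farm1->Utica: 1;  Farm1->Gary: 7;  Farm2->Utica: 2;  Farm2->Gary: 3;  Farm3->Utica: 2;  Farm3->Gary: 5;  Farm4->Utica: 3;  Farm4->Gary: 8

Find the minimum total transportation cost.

250

An optimal shipping plan:
  Farm1 to Utica: 45 crates
  Farm2 to Gary: 20 crates
  Farm3 to Utica: 15 crates
  Farm3 to Gary: 5 crates
  Farm4 to Utica: 30 crates
Total cost = 250.
(Supply check: Farm1 ships 45; Farm2 ships 20; Farm3 ships 20; Farm4 ships 30.)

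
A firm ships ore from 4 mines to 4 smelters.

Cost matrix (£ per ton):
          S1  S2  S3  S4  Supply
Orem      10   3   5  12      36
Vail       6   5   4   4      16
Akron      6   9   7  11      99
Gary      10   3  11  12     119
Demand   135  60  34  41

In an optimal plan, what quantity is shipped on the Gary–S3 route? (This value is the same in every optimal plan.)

Optimal shipments:
  Orem→S1: 2 × £10 = £20
  Orem→S3: 34 × £5 = £170
  Vail→S4: 16 × £4 = £64
  Akron→S1: 99 × £6 = £594
  Gary→S1: 34 × £10 = £340
  Gary→S2: 60 × £3 = £180
  Gary→S4: 25 × £12 = £300
Total cost = £1668.
The route Gary→S3 is not used.

0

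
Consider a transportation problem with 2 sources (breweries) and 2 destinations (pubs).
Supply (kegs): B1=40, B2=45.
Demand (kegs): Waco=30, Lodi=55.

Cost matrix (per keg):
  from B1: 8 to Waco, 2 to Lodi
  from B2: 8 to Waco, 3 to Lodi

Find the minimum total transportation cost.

Optimal allocation:
  B1->Lodi: 40 × 2 = 80
  B2->Waco: 30 × 8 = 240
  B2->Lodi: 15 × 3 = 45
Total = 80 + 240 + 45 = 365.

365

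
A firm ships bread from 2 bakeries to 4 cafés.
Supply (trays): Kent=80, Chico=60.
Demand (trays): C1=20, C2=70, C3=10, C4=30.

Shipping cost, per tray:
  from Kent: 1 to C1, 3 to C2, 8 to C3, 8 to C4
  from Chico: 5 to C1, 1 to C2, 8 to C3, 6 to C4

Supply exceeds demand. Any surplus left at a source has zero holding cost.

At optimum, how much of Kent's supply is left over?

Minimum-cost shipments:
  Kent–C1: 20 trays
  Kent–C2: 10 trays
  Kent–C3: 10 trays
  Kent–C4: 30 trays
  Chico–C2: 60 trays
Total cost = 430.
Kent ships 70 of its 80, leaving 10.

10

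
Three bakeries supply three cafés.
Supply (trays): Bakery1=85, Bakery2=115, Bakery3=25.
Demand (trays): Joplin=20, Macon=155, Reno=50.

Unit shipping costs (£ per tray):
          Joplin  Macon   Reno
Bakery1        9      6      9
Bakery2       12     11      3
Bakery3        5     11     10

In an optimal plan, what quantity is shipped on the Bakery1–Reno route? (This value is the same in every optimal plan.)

0

Solving gives:
  Bakery1→Macon: 85 × £6 = £510
  Bakery2→Macon: 65 × £11 = £715
  Bakery2→Reno: 50 × £3 = £150
  Bakery3→Joplin: 20 × £5 = £100
  Bakery3→Macon: 5 × £11 = £55
Total cost = £1530.
The route Bakery1→Reno is not used.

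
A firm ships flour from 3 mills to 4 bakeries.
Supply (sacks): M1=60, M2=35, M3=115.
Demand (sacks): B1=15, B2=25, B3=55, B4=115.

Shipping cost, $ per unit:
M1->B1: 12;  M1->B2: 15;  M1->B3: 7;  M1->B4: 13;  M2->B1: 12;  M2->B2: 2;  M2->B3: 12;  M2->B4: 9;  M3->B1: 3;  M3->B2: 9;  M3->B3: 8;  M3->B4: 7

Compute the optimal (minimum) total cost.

1335

An optimal shipping plan:
  M1→B3: 55 sacks
  M1→B4: 5 sacks
  M2→B2: 25 sacks
  M2→B4: 10 sacks
  M3→B1: 15 sacks
  M3→B4: 100 sacks
Total cost = $1335.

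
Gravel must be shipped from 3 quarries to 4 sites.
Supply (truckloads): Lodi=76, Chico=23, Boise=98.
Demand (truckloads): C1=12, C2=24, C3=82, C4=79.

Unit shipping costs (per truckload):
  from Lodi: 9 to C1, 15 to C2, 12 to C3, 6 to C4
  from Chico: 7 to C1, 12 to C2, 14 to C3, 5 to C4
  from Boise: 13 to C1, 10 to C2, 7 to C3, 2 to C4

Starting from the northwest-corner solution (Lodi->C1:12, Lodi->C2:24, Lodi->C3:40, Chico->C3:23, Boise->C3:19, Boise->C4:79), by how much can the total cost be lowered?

179

Current plan cost = 12·9 + 24·15 + 40·12 + 23·14 + 19·7 + 79·2 = 1561.
Optimal plan:
  Lodi→C4: 76 × 6 = 456
  Chico→C1: 12 × 7 = 84
  Chico→C2: 11 × 12 = 132
  Boise→C2: 13 × 10 = 130
  Boise→C3: 82 × 7 = 574
  Boise→C4: 3 × 2 = 6
Optimal cost = 1382.
Saving = 1561 − 1382 = 179.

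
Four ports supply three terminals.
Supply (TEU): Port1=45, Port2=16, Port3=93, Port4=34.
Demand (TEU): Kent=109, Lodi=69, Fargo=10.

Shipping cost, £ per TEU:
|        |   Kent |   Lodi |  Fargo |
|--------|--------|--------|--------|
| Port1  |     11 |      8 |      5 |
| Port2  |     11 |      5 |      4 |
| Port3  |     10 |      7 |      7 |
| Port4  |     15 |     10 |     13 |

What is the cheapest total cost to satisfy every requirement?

A cheapest plan:
  Port1 to Kent: 16 × £11 = £176
  Port1 to Lodi: 19 × £8 = £152
  Port1 to Fargo: 10 × £5 = £50
  Port2 to Lodi: 16 × £5 = £80
  Port3 to Kent: 93 × £10 = £930
  Port4 to Lodi: 34 × £10 = £340
Total = 176 + 152 + 50 + 80 + 930 + 340 = £1728.

1728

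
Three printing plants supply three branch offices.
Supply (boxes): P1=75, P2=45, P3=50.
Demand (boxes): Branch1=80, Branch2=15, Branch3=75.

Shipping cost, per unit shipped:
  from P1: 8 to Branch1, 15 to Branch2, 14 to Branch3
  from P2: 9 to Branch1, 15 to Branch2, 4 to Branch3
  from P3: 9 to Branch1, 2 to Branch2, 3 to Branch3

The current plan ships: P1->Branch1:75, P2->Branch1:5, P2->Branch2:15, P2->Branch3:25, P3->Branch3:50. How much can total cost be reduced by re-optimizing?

Current plan cost = 75·8 + 5·9 + 15·15 + 25·4 + 50·3 = 1120.
Optimal plan:
  P1 to Branch1: 75 × 8 = 600
  P2 to Branch1: 5 × 9 = 45
  P2 to Branch3: 40 × 4 = 160
  P3 to Branch2: 15 × 2 = 30
  P3 to Branch3: 35 × 3 = 105
Optimal cost = 940.
Saving = 1120 − 940 = 180.

180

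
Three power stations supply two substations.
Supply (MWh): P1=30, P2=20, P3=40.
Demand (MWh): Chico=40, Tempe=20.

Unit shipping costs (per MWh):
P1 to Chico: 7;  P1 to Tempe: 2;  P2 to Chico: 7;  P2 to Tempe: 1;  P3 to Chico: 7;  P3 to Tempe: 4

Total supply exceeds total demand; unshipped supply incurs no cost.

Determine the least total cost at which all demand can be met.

300

One minimum-cost allocation:
  P2 to Tempe: 20 MWh
  P3 to Chico: 40 MWh
Total cost = 300.
(Supply check: P1 ships 0; P2 ships 20; P3 ships 40.)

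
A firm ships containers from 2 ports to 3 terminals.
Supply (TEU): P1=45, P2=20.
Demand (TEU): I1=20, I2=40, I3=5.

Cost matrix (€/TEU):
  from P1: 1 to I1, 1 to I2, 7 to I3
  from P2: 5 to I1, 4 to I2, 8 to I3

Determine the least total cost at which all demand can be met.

145

A cheapest plan:
  P1→I1: 20 × €1 = €20
  P1→I2: 25 × €1 = €25
  P2→I2: 15 × €4 = €60
  P2→I3: 5 × €8 = €40
Total = 20 + 25 + 60 + 40 = €145.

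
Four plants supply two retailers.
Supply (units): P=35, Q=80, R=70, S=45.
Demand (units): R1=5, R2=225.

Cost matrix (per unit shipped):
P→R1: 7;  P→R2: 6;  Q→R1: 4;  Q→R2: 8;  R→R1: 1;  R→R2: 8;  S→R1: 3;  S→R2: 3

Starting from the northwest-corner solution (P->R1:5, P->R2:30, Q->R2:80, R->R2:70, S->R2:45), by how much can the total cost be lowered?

40

Current plan cost = 5·7 + 30·6 + 80·8 + 70·8 + 45·3 = 1550.
Optimal plan:
  P–R2: 35 × 6 = 210
  Q–R2: 80 × 8 = 640
  R–R1: 5 × 1 = 5
  R–R2: 65 × 8 = 520
  S–R2: 45 × 3 = 135
Optimal cost = 1510.
Saving = 1550 − 1510 = 40.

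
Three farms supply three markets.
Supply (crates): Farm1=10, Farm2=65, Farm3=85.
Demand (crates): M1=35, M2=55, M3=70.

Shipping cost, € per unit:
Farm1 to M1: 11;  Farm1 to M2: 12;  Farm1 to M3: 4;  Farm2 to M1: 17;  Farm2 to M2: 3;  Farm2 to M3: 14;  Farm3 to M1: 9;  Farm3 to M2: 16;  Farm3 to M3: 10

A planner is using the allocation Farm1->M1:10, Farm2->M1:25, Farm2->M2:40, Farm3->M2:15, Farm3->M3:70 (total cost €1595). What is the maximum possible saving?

435

Current plan cost = 10·11 + 25·17 + 40·3 + 15·16 + 70·10 = €1595.
Optimal plan:
  Farm1 to M3: 10 × €4 = €40
  Farm2 to M2: 55 × €3 = €165
  Farm2 to M3: 10 × €14 = €140
  Farm3 to M1: 35 × €9 = €315
  Farm3 to M3: 50 × €10 = €500
Optimal cost = €1160.
Saving = 1595 − 1160 = €435.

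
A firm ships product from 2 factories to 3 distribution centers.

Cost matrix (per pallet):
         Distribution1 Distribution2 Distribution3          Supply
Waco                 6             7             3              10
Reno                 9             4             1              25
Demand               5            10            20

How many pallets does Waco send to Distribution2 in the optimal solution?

The minimum-cost plan:
  Waco–Distribution1: 5 pallets
  Waco–Distribution3: 5 pallets
  Reno–Distribution2: 10 pallets
  Reno–Distribution3: 15 pallets
Total cost = 100.
The route Waco→Distribution2 is not used.

0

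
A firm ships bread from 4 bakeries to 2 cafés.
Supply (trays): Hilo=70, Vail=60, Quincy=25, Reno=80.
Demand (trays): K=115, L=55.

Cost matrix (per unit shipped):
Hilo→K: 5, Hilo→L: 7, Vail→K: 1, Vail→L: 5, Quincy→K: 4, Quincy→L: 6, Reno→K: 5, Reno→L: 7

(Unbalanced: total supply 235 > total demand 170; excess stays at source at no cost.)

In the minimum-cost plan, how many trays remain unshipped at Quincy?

An optimal plan:
  Hilo→L: 55 × 7 = 385
  Vail→K: 60 × 1 = 60
  Quincy→K: 25 × 4 = 100
  Reno→K: 30 × 5 = 150
Total cost = 695.
Quincy ships 25 of its 25, leaving 0.

0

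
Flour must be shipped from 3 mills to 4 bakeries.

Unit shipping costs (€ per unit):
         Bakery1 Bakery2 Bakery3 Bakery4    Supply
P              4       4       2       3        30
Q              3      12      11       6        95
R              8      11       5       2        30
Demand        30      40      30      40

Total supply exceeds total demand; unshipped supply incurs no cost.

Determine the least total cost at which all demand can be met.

An optimal shipping plan:
  P to Bakery2: 30 × €4 = €120
  Q to Bakery1: 30 × €3 = €90
  Q to Bakery2: 10 × €12 = €120
  Q to Bakery4: 40 × €6 = €240
  R to Bakery3: 30 × €5 = €150
Total = 120 + 90 + 120 + 240 + 150 = €720.

720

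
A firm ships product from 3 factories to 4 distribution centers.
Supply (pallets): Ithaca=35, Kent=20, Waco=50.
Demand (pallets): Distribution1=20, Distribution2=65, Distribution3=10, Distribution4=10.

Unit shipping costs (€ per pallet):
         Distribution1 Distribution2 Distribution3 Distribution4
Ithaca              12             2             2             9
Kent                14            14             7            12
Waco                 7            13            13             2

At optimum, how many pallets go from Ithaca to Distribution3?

Optimal shipments:
  Ithaca->Distribution2: 35 pallets
  Kent->Distribution2: 10 pallets
  Kent->Distribution3: 10 pallets
  Waco->Distribution1: 20 pallets
  Waco->Distribution2: 20 pallets
  Waco->Distribution4: 10 pallets
Total cost = €700.
The route Ithaca→Distribution3 is not used.

0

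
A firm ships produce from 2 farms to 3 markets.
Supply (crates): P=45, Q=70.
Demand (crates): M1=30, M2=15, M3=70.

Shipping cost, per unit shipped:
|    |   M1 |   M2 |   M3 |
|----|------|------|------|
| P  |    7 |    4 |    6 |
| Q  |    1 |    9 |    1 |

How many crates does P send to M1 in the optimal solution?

0

Solving gives:
  P to M2: 15 × 4 = 60
  P to M3: 30 × 6 = 180
  Q to M1: 30 × 1 = 30
  Q to M3: 40 × 1 = 40
Total cost = 310.
The route P→M1 is not used.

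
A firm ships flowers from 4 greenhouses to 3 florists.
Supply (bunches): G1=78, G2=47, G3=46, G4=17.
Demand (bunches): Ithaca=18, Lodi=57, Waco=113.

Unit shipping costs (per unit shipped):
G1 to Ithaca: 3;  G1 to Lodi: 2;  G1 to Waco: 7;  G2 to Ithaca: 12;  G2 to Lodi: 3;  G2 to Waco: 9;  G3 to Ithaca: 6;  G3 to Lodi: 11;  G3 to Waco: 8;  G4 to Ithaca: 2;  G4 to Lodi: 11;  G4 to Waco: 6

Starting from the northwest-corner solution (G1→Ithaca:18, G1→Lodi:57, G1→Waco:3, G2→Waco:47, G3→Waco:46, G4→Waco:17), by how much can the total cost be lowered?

Current plan cost = 18·3 + 57·2 + 3·7 + 47·9 + 46·8 + 17·6 = 1082.
Optimal plan:
  G1 to Ithaca: 1 × 3 = 3
  G1 to Lodi: 10 × 2 = 20
  G1 to Waco: 67 × 7 = 469
  G2 to Lodi: 47 × 3 = 141
  G3 to Waco: 46 × 8 = 368
  G4 to Ithaca: 17 × 2 = 34
Optimal cost = 1035.
Saving = 1082 − 1035 = 47.

47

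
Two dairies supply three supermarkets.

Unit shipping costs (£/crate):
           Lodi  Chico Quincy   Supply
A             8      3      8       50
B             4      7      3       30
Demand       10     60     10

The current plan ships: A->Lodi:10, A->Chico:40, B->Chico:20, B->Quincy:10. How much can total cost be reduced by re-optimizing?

80

Current plan cost = 10·8 + 40·3 + 20·7 + 10·3 = £370.
Optimal plan:
  A to Chico: 50 × £3 = £150
  B to Lodi: 10 × £4 = £40
  B to Chico: 10 × £7 = £70
  B to Quincy: 10 × £3 = £30
Optimal cost = £290.
Saving = 370 − 290 = £80.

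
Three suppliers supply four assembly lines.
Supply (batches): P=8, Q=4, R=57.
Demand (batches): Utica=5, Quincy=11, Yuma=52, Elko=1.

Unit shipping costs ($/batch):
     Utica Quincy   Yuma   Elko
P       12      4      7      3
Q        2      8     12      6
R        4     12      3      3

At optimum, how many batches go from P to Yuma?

0

Solving gives:
  P to Quincy: 8 × $4 = $32
  Q to Utica: 1 × $2 = $2
  Q to Quincy: 3 × $8 = $24
  R to Utica: 4 × $4 = $16
  R to Yuma: 52 × $3 = $156
  R to Elko: 1 × $3 = $3
Total cost = $233.
The route P→Yuma is not used.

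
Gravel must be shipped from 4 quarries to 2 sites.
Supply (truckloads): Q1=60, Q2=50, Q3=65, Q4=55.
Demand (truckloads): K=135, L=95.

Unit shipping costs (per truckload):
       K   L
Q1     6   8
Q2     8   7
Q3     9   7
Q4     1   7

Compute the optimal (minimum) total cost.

One minimum-cost allocation:
  Q1→K: 60 × 6 = 360
  Q2→K: 20 × 8 = 160
  Q2→L: 30 × 7 = 210
  Q3→L: 65 × 7 = 455
  Q4→K: 55 × 1 = 55
Total = 360 + 160 + 210 + 455 + 55 = 1240.
(Supply check: Q1 ships 60; Q2 ships 50; Q3 ships 65; Q4 ships 55.)

1240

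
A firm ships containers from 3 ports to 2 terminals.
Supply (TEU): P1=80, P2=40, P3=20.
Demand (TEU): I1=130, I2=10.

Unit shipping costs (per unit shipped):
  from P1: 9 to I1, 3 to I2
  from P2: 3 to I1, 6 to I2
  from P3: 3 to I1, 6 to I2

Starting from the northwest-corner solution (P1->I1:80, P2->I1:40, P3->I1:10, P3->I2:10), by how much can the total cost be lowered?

Current plan cost = 80·9 + 40·3 + 10·3 + 10·6 = 930.
Optimal plan:
  P1->I1: 70 TEU
  P1->I2: 10 TEU
  P2->I1: 40 TEU
  P3->I1: 20 TEU
Optimal cost = 840.
Saving = 930 − 840 = 90.

90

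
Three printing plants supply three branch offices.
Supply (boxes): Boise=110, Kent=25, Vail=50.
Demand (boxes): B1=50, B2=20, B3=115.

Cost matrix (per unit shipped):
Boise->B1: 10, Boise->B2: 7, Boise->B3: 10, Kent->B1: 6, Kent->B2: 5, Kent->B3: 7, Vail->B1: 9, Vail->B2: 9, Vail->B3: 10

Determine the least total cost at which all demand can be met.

1665

A cheapest plan:
  Boise→B2: 20 × 7 = 140
  Boise→B3: 90 × 10 = 900
  Kent→B3: 25 × 7 = 175
  Vail→B1: 50 × 9 = 450
Total = 140 + 900 + 175 + 450 = 1665.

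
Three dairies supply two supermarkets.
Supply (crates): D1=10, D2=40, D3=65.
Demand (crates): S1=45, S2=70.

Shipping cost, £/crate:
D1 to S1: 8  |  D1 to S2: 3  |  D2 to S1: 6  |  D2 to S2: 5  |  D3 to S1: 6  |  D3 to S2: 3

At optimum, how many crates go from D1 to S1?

0

The minimum-cost plan:
  D1–S2: 10 × £3 = £30
  D2–S1: 40 × £6 = £240
  D3–S1: 5 × £6 = £30
  D3–S2: 60 × £3 = £180
Total cost = £480.
The route D1→S1 is not used.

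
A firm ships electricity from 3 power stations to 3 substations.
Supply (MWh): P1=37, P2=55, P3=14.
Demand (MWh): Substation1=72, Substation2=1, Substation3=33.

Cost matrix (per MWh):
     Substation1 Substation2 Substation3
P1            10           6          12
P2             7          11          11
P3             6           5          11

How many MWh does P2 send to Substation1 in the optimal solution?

55

The minimum-cost plan:
  P1->Substation1: 3 MWh
  P1->Substation2: 1 MWh
  P1->Substation3: 33 MWh
  P2->Substation1: 55 MWh
  P3->Substation1: 14 MWh
Total cost = 901.
So P2→Substation1 carries 55 MWh.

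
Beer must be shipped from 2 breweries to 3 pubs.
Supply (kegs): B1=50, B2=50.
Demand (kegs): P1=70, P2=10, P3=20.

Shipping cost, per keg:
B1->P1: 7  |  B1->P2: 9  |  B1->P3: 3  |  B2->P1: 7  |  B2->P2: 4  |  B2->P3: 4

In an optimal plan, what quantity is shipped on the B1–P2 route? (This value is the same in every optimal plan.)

The minimum-cost plan:
  B1->P1: 30 kegs
  B1->P3: 20 kegs
  B2->P1: 40 kegs
  B2->P2: 10 kegs
Total cost = 590.
The route B1→P2 is not used.

0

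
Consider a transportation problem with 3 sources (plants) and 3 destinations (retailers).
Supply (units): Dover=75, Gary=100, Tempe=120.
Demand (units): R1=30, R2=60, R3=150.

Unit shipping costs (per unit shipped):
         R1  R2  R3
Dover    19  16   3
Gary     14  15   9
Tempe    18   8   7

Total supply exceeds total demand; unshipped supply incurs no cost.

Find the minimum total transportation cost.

1680

A cheapest plan:
  Dover–R3: 75 × 3 = 225
  Gary–R1: 30 × 14 = 420
  Gary–R3: 15 × 9 = 135
  Tempe–R2: 60 × 8 = 480
  Tempe–R3: 60 × 7 = 420
Total = 225 + 420 + 135 + 480 + 420 = 1680.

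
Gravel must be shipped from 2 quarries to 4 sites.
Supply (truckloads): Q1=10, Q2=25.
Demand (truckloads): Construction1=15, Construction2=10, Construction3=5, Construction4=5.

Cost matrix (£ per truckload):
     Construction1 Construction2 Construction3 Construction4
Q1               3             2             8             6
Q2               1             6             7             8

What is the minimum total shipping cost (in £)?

A cheapest plan:
  Q1 to Construction2: 10 truckloads
  Q2 to Construction1: 15 truckloads
  Q2 to Construction3: 5 truckloads
  Q2 to Construction4: 5 truckloads
Total cost = £110.

110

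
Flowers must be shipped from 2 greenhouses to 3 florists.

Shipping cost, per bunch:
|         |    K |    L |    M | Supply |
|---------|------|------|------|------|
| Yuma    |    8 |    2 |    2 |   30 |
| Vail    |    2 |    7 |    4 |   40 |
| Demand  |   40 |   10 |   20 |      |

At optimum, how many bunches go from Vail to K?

40

Optimal shipments:
  Yuma to L: 10 × 2 = 20
  Yuma to M: 20 × 2 = 40
  Vail to K: 40 × 2 = 80
Total cost = 140.
So Vail→K carries 40 bunches.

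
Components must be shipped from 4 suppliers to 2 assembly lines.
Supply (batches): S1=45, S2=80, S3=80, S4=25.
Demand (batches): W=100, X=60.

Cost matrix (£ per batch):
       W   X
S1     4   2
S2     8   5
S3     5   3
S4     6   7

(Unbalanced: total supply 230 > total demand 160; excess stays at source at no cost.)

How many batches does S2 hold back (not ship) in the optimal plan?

70

An optimal plan:
  S1->X: 45 batches
  S2->X: 10 batches
  S3->W: 75 batches
  S3->X: 5 batches
  S4->W: 25 batches
Total cost = £680.
S2 ships 10 of its 80, leaving 70.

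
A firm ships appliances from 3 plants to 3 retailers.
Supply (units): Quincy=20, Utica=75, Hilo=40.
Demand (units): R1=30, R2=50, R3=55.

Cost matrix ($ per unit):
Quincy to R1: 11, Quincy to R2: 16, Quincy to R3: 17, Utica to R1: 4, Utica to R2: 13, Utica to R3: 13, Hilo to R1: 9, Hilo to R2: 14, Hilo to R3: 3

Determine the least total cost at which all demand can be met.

Optimal allocation:
  Quincy–R2: 20 × $16 = $320
  Utica–R1: 30 × $4 = $120
  Utica–R2: 30 × $13 = $390
  Utica–R3: 15 × $13 = $195
  Hilo–R3: 40 × $3 = $120
Total = 320 + 120 + 390 + 195 + 120 = $1145.

1145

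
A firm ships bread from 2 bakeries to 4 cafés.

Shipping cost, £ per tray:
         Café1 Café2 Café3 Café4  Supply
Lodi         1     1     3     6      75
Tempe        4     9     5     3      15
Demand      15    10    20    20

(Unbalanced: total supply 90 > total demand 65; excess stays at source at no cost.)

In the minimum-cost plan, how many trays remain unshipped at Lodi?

25

Minimum-cost shipments:
  Lodi to Café1: 15 × £1 = £15
  Lodi to Café2: 10 × £1 = £10
  Lodi to Café3: 20 × £3 = £60
  Lodi to Café4: 5 × £6 = £30
  Tempe to Café4: 15 × £3 = £45
Total cost = £160.
Lodi ships 50 of its 75, leaving 25.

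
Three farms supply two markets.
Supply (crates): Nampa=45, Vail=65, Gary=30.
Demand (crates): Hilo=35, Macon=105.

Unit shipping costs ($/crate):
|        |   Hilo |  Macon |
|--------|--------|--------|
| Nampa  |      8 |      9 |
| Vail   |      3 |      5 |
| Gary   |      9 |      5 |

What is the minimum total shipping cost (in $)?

810

One minimum-cost allocation:
  Nampa→Macon: 45 × $9 = $405
  Vail→Hilo: 35 × $3 = $105
  Vail→Macon: 30 × $5 = $150
  Gary→Macon: 30 × $5 = $150
Total = 405 + 105 + 150 + 150 = $810.
(Supply check: Nampa ships 45; Vail ships 65; Gary ships 30.)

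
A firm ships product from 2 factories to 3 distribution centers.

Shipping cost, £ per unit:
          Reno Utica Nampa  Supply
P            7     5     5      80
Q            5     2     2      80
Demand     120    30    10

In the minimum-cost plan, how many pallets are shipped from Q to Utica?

30

The minimum-cost plan:
  P->Reno: 80 × £7 = £560
  Q->Reno: 40 × £5 = £200
  Q->Utica: 30 × £2 = £60
  Q->Nampa: 10 × £2 = £20
Total cost = £840.
So Q→Utica carries 30 pallets.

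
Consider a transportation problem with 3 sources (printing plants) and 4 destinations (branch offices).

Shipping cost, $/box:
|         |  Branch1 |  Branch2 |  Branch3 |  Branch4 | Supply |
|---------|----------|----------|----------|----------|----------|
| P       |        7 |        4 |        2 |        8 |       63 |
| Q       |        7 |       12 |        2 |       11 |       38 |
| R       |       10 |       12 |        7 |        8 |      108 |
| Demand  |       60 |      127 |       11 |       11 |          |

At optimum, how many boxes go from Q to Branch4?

0

The minimum-cost plan:
  P to Branch2: 63 × $4 = $252
  Q to Branch1: 27 × $7 = $189
  Q to Branch3: 11 × $2 = $22
  R to Branch1: 33 × $10 = $330
  R to Branch2: 64 × $12 = $768
  R to Branch4: 11 × $8 = $88
Total cost = $1649.
The route Q→Branch4 is not used.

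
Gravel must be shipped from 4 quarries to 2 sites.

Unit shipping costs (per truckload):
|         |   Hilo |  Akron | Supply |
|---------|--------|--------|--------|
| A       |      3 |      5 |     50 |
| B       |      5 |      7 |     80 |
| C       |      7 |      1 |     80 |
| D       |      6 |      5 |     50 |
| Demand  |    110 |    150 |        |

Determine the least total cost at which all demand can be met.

One minimum-cost allocation:
  A->Hilo: 50 truckloads
  B->Hilo: 60 truckloads
  B->Akron: 20 truckloads
  C->Akron: 80 truckloads
  D->Akron: 50 truckloads
Total cost = 920.

920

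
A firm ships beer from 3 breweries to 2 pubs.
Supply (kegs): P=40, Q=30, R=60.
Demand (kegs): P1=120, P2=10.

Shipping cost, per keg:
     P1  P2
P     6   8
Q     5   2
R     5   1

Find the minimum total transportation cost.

An optimal shipping plan:
  P to P1: 40 × 6 = 240
  Q to P1: 30 × 5 = 150
  R to P1: 50 × 5 = 250
  R to P2: 10 × 1 = 10
Total = 240 + 150 + 250 + 10 = 650.
(Supply check: P ships 40; Q ships 30; R ships 60.)

650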